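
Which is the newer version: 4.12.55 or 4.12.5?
4.12.55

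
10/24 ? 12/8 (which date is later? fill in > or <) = <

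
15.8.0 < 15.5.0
False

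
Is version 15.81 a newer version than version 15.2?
Yes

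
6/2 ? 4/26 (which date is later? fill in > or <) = >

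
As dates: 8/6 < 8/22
True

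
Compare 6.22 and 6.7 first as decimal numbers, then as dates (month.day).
As decimals: 6.22 < 6.7. As dates: 6/22 is later than 6/7 (day 22 > day 7).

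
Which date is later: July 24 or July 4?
July 24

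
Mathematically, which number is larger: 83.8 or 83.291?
83.8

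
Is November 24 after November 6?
Yes. Day 24 comes after day 6 in November — this is a date comparison, not a decimal one (the decimal 11.24 would be smaller than 11.6).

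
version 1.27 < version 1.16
False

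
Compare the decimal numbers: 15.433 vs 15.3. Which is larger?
15.433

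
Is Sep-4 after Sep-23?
No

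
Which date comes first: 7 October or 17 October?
7 October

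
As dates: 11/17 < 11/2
False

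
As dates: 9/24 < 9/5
False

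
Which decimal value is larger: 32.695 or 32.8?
32.8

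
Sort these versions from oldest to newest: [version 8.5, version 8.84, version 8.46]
[version 8.5, version 8.46, version 8.84]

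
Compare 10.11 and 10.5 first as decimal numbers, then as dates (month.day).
As decimals: 10.11 < 10.5. As dates: 10/11 is later than 10/5 (day 11 > day 5).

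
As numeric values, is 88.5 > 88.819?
False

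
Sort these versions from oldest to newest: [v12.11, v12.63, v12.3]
[v12.3, v12.11, v12.63]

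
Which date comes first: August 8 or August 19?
August 8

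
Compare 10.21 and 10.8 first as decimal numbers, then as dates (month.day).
As decimals: 10.21 < 10.8. As dates: 10/21 is later than 10/8 (day 21 > day 8).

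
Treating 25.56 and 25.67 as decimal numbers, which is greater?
25.67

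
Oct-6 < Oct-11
True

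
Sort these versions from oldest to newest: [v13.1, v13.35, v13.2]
[v13.1, v13.2, v13.35]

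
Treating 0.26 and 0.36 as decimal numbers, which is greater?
0.36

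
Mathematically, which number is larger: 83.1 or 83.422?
83.422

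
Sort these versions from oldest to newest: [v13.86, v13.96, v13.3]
[v13.3, v13.86, v13.96]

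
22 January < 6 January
False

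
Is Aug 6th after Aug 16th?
No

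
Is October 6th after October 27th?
No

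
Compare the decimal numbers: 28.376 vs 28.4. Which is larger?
28.4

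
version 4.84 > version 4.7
True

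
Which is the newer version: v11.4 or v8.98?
v11.4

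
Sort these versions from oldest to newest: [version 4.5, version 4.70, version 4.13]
[version 4.5, version 4.13, version 4.70]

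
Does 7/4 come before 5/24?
No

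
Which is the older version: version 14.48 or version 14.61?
version 14.48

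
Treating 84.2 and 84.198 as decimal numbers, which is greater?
84.2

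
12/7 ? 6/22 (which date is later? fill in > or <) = >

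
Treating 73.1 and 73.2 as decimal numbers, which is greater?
73.2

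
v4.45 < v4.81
True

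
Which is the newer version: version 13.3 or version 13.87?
version 13.87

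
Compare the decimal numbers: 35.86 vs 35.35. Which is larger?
35.86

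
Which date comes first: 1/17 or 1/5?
1/5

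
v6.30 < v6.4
False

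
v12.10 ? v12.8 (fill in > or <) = >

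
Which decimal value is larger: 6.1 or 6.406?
6.406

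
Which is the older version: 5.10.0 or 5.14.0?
5.10.0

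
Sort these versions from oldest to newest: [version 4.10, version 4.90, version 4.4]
[version 4.4, version 4.10, version 4.90]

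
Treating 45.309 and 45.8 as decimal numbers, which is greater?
45.8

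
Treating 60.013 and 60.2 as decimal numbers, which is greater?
60.2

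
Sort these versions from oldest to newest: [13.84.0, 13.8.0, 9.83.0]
[9.83.0, 13.8.0, 13.84.0]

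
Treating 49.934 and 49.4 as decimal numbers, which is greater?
49.934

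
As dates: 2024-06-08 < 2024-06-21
True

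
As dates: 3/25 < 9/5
True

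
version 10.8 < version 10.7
False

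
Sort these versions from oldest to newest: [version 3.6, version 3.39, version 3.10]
[version 3.6, version 3.10, version 3.39]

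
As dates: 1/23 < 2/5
True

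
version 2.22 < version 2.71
True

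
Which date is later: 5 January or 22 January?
22 January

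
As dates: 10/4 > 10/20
False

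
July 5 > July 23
False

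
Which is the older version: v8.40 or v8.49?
v8.40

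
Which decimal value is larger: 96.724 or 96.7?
96.724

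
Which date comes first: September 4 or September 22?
September 4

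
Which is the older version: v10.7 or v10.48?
v10.7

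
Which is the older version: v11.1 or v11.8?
v11.1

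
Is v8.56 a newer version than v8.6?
Yes. Version numbers are compared segment by segment as integers, not as decimals: minor version 56 > 6, so v8.56 > v8.6 (even though the decimal 8.56 < 8.6).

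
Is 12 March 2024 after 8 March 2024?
Yes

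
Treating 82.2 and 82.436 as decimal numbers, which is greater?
82.436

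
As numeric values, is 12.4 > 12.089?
True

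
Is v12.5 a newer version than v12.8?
No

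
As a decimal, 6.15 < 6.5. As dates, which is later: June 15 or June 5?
June 15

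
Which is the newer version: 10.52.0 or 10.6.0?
10.52.0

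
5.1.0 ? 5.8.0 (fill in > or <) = <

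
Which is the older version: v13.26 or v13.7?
v13.7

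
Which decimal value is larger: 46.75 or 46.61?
46.75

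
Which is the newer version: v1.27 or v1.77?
v1.77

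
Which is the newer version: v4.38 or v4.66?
v4.66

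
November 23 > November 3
True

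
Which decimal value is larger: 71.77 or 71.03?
71.77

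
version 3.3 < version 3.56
True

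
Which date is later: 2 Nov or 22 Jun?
2 Nov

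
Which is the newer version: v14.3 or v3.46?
v14.3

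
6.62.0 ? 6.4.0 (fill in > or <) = >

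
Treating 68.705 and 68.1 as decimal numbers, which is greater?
68.705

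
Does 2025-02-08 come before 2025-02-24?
Yes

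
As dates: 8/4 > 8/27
False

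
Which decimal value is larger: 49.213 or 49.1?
49.213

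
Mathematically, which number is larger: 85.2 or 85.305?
85.305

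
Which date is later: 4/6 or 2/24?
4/6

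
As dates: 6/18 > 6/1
True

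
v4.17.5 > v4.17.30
False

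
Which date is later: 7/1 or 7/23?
7/23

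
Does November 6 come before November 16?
Yes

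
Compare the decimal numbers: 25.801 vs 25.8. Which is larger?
25.801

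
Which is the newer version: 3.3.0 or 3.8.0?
3.8.0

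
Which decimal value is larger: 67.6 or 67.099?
67.6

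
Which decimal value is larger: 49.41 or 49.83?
49.83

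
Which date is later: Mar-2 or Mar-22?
Mar-22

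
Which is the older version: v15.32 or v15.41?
v15.32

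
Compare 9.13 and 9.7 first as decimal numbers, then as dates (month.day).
As decimals: 9.13 < 9.7. As dates: 9/13 is later than 9/7 (day 13 > day 7).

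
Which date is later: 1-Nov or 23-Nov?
23-Nov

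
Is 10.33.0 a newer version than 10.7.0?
Yes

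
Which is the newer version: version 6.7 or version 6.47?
version 6.47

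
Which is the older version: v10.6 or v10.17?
v10.6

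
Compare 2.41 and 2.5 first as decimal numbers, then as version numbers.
As decimals: 2.41 < 2.5. As versions: v2.41 > v2.5 (minor version 41 > 5).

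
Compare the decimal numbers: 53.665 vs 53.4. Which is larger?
53.665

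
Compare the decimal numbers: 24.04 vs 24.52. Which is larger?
24.52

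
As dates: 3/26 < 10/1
True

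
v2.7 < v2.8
True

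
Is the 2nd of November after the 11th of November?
No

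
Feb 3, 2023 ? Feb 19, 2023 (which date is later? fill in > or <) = <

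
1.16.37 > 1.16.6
True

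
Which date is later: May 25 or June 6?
June 6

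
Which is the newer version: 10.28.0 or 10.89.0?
10.89.0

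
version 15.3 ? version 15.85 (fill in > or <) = <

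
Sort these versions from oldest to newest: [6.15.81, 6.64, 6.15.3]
[6.15.3, 6.15.81, 6.64]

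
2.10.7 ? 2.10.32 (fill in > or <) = <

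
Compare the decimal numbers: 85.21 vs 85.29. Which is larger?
85.29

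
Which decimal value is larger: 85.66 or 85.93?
85.93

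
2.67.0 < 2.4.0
False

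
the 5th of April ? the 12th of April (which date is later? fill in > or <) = <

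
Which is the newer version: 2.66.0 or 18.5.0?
18.5.0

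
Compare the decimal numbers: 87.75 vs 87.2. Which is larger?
87.75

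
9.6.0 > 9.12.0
False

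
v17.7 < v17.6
False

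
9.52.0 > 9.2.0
True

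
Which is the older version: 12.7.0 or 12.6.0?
12.6.0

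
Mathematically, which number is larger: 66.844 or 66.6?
66.844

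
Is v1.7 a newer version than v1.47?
No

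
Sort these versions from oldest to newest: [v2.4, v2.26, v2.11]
[v2.4, v2.11, v2.26]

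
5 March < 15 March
True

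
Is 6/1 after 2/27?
Yes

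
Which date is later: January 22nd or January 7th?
January 22nd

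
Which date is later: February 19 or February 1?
February 19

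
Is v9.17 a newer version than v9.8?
Yes. Version numbers are compared segment by segment as integers, not as decimals: minor version 17 > 8, so v9.17 > v9.8 (even though the decimal 9.17 < 9.8).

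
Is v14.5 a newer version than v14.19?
No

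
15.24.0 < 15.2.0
False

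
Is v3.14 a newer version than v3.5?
Yes. Version numbers are compared segment by segment as integers, not as decimals: minor version 14 > 5, so v3.14 > v3.5 (even though the decimal 3.14 < 3.5).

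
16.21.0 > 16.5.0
True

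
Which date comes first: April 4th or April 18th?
April 4th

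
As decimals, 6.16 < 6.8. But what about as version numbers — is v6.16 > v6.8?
True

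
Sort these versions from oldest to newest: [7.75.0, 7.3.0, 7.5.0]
[7.3.0, 7.5.0, 7.75.0]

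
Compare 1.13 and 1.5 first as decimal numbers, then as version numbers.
As decimals: 1.13 < 1.5. As versions: v1.13 > v1.5 (minor version 13 > 5).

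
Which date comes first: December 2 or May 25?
May 25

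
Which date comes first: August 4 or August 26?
August 4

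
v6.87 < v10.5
True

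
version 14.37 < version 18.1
True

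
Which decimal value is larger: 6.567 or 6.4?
6.567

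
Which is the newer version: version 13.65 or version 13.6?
version 13.65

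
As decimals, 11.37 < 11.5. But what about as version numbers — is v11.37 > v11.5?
True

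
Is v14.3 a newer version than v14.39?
No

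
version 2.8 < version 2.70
True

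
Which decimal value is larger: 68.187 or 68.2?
68.2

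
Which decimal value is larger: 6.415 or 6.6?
6.6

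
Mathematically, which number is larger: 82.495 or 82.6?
82.6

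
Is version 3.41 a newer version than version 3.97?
No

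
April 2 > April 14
False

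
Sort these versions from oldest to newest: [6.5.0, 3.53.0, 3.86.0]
[3.53.0, 3.86.0, 6.5.0]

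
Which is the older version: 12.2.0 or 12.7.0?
12.2.0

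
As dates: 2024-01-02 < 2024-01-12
True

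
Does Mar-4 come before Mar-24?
Yes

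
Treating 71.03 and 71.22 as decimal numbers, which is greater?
71.22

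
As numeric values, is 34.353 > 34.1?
True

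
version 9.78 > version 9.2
True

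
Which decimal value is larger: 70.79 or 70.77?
70.79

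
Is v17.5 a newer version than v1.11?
Yes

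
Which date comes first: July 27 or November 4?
July 27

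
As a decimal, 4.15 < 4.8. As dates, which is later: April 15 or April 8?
April 15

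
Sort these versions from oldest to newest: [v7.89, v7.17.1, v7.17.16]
[v7.17.1, v7.17.16, v7.89]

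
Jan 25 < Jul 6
True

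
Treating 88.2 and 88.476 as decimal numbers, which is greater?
88.476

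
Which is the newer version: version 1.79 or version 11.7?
version 11.7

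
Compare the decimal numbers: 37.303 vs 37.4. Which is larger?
37.4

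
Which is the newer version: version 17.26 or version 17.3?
version 17.26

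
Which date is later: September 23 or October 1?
October 1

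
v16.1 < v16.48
True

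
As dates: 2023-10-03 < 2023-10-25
True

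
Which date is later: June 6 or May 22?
June 6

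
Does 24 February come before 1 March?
Yes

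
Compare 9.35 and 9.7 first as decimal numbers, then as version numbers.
As decimals: 9.35 < 9.7. As versions: v9.35 > v9.7 (minor version 35 > 7).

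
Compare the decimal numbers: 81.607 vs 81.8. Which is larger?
81.8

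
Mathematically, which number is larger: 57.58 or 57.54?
57.58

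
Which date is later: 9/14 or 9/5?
9/14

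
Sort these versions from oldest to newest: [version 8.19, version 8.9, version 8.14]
[version 8.9, version 8.14, version 8.19]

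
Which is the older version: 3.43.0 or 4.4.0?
3.43.0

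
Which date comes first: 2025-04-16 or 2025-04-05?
2025-04-05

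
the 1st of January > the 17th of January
False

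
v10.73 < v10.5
False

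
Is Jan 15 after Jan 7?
Yes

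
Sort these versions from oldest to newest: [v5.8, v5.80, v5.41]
[v5.8, v5.41, v5.80]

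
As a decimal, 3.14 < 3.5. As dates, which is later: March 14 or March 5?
March 14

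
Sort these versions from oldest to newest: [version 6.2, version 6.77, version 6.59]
[version 6.2, version 6.59, version 6.77]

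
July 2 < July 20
True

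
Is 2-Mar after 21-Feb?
Yes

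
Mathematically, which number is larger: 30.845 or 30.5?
30.845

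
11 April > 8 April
True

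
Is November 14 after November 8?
Yes. Day 14 comes after day 8 in November — this is a date comparison, not a decimal one (the decimal 11.14 would be smaller than 11.8).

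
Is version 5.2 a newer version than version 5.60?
No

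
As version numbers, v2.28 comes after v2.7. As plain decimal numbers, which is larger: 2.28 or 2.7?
2.7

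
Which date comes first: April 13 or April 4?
April 4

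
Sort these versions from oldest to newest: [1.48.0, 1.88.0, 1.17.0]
[1.17.0, 1.48.0, 1.88.0]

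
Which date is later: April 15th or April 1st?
April 15th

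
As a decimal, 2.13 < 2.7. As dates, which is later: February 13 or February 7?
February 13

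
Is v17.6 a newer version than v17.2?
Yes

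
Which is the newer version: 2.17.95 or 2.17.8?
2.17.95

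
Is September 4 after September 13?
No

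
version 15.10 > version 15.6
True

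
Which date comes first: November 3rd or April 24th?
April 24th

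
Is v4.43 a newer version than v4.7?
Yes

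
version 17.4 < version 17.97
True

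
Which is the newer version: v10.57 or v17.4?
v17.4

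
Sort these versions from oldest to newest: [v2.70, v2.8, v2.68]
[v2.8, v2.68, v2.70]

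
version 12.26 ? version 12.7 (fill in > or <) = >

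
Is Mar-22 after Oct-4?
No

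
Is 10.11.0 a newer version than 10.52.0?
No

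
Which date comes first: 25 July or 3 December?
25 July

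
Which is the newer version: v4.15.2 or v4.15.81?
v4.15.81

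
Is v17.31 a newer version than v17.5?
Yes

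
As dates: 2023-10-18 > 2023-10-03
True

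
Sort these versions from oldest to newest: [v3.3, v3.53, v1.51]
[v1.51, v3.3, v3.53]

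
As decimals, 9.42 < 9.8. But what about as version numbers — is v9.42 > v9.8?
True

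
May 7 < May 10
True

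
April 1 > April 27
False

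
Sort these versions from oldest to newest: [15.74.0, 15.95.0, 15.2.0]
[15.2.0, 15.74.0, 15.95.0]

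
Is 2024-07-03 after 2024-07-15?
No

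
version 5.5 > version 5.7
False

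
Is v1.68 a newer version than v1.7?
Yes. Version numbers are compared segment by segment as integers, not as decimals: minor version 68 > 7, so v1.68 > v1.7 (even though the decimal 1.68 < 1.7).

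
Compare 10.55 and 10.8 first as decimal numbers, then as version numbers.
As decimals: 10.55 < 10.8. As versions: v10.55 > v10.8 (minor version 55 > 8).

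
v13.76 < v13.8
False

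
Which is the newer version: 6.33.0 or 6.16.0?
6.33.0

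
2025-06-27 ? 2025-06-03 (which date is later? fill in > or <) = >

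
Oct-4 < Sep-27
False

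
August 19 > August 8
True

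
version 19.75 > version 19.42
True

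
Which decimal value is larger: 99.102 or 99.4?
99.4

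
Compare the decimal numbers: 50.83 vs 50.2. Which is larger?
50.83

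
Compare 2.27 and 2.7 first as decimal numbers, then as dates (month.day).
As decimals: 2.27 < 2.7. As dates: 2/27 is later than 2/7 (day 27 > day 7).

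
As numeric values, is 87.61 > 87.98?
False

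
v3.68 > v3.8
True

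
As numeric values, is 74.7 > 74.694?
True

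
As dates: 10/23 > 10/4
True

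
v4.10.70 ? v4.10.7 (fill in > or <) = >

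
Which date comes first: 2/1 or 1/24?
1/24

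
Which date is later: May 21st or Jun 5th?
Jun 5th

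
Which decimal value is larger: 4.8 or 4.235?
4.8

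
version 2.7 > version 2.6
True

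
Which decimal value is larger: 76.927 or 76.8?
76.927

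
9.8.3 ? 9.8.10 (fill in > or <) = <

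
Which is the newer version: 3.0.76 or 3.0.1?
3.0.76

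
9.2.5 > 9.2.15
False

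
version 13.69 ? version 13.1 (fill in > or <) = >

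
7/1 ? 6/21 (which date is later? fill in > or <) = >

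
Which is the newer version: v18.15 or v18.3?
v18.15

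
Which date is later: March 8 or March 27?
March 27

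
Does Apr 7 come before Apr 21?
Yes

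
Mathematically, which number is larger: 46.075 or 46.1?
46.1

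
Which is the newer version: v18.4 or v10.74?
v18.4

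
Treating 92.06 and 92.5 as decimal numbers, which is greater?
92.5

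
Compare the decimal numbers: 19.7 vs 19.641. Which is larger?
19.7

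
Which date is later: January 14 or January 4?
January 14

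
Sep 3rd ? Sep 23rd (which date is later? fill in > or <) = <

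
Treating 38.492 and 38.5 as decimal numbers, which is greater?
38.5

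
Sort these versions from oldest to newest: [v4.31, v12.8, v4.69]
[v4.31, v4.69, v12.8]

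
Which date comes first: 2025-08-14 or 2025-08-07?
2025-08-07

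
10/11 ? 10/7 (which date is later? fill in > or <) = >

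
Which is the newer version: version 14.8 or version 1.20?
version 14.8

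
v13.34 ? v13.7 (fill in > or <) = >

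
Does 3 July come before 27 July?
Yes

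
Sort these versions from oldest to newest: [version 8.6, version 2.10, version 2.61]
[version 2.10, version 2.61, version 8.6]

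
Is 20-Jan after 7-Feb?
No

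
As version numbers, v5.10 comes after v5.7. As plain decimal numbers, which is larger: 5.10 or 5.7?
5.7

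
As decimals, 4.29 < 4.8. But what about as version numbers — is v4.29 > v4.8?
True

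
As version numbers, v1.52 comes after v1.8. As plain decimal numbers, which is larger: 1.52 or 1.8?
1.8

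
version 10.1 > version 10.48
False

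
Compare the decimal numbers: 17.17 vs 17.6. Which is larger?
17.6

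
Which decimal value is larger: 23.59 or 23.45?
23.59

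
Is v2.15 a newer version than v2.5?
Yes. Version numbers are compared segment by segment as integers, not as decimals: minor version 15 > 5, so v2.15 > v2.5 (even though the decimal 2.15 < 2.5).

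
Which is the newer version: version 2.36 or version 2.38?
version 2.38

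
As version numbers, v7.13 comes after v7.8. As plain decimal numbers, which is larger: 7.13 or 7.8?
7.8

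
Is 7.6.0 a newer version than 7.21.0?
No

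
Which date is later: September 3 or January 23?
September 3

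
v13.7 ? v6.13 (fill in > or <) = >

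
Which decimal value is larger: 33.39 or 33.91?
33.91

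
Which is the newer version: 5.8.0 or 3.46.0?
5.8.0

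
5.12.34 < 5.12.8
False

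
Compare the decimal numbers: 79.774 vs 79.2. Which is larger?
79.774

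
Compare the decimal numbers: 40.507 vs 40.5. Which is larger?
40.507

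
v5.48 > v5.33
True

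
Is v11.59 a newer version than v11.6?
Yes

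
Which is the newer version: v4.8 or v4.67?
v4.67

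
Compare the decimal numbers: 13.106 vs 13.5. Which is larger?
13.5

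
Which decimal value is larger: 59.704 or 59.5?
59.704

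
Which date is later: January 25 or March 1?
March 1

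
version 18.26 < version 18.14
False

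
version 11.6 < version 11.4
False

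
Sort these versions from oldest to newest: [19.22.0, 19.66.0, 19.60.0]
[19.22.0, 19.60.0, 19.66.0]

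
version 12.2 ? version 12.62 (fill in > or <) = <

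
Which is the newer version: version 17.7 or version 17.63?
version 17.63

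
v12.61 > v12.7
True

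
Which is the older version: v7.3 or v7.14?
v7.3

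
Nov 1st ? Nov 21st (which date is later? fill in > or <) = <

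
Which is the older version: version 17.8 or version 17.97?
version 17.8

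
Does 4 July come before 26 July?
Yes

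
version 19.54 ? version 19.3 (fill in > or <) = >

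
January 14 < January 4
False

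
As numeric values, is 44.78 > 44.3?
True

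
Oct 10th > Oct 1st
True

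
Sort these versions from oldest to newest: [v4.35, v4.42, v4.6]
[v4.6, v4.35, v4.42]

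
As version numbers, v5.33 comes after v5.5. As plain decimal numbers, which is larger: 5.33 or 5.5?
5.5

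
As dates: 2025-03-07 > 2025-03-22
False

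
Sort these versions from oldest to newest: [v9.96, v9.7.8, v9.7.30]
[v9.7.8, v9.7.30, v9.96]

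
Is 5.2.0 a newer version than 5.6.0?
No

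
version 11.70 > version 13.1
False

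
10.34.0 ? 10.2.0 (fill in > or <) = >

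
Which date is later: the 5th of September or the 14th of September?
the 14th of September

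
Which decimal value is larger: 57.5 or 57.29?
57.5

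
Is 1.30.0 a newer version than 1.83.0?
No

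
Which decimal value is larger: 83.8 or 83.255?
83.8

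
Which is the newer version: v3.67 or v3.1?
v3.67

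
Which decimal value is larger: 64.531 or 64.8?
64.8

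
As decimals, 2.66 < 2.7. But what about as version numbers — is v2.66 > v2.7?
True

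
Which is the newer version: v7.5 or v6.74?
v7.5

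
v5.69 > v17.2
False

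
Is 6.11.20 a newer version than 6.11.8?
Yes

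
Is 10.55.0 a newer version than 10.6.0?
Yes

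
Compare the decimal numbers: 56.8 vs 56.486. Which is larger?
56.8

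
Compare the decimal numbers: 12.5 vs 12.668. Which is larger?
12.668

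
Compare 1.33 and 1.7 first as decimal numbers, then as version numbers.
As decimals: 1.33 < 1.7. As versions: v1.33 > v1.7 (minor version 33 > 7).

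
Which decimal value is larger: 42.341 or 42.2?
42.341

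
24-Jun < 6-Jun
False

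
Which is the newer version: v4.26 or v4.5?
v4.26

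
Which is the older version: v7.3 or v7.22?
v7.3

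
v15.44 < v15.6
False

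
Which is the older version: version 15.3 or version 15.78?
version 15.3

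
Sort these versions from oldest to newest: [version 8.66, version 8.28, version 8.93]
[version 8.28, version 8.66, version 8.93]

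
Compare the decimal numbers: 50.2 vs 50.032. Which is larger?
50.2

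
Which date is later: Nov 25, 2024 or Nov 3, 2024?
Nov 25, 2024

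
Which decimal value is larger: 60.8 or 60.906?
60.906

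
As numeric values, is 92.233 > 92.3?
False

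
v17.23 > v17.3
True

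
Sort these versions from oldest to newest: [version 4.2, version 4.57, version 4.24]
[version 4.2, version 4.24, version 4.57]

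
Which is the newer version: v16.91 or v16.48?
v16.91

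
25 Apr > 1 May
False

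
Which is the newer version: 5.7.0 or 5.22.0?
5.22.0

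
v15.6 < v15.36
True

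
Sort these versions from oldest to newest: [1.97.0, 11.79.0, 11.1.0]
[1.97.0, 11.1.0, 11.79.0]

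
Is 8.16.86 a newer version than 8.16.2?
Yes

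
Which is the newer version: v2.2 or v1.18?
v2.2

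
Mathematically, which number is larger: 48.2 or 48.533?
48.533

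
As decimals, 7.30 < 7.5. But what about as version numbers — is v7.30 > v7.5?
True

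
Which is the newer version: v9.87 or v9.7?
v9.87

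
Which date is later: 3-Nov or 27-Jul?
3-Nov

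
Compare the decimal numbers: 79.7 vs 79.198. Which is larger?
79.7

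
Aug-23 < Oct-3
True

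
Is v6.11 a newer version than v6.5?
Yes. Version numbers are compared segment by segment as integers, not as decimals: minor version 11 > 5, so v6.11 > v6.5 (even though the decimal 6.11 < 6.5).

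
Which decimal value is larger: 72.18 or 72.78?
72.78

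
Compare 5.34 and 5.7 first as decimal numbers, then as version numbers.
As decimals: 5.34 < 5.7. As versions: v5.34 > v5.7 (minor version 34 > 7).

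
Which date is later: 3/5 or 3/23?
3/23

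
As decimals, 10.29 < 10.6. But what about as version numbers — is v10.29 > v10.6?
True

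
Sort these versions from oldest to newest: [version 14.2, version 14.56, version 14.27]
[version 14.2, version 14.27, version 14.56]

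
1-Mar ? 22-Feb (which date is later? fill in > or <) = >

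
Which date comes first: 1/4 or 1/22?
1/4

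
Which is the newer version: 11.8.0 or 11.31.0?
11.31.0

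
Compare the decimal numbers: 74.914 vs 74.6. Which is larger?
74.914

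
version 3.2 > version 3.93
False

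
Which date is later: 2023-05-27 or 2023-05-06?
2023-05-27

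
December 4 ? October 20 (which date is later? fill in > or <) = >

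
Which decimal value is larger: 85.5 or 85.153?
85.5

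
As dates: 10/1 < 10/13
True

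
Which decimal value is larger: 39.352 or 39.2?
39.352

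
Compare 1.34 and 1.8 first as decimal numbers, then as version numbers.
As decimals: 1.34 < 1.8. As versions: v1.34 > v1.8 (minor version 34 > 8).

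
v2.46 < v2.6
False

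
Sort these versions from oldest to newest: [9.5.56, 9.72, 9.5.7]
[9.5.7, 9.5.56, 9.72]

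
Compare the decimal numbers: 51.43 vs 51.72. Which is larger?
51.72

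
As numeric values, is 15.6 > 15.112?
True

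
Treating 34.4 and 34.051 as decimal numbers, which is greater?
34.4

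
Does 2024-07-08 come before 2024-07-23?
Yes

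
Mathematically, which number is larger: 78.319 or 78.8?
78.8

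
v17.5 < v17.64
True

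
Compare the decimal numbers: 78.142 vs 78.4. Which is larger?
78.4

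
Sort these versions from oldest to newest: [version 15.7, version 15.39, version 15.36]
[version 15.7, version 15.36, version 15.39]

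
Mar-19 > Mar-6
True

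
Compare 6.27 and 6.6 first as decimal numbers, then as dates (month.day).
As decimals: 6.27 < 6.6. As dates: 6/27 is later than 6/6 (day 27 > day 6).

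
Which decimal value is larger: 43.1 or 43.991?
43.991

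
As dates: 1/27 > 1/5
True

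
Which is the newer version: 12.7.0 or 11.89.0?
12.7.0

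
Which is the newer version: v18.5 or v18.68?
v18.68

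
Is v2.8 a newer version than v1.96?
Yes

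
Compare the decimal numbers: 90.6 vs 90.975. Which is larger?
90.975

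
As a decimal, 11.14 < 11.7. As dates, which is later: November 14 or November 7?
November 14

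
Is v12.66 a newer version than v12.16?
Yes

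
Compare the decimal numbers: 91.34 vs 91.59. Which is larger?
91.59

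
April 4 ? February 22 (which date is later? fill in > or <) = >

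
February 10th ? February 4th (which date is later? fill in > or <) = >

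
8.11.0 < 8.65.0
True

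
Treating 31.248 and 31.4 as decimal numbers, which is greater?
31.4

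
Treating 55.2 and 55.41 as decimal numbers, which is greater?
55.41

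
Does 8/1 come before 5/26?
No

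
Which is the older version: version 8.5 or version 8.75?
version 8.5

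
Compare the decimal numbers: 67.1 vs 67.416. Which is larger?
67.416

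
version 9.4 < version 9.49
True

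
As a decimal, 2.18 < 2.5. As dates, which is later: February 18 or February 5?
February 18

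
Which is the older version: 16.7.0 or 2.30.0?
2.30.0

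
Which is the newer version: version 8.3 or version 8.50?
version 8.50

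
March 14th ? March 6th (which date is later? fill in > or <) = >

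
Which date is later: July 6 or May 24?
July 6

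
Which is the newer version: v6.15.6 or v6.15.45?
v6.15.45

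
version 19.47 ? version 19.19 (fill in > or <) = >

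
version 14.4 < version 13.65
False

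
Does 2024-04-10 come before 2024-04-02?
No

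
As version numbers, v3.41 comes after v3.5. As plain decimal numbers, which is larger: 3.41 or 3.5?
3.5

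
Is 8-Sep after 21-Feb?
Yes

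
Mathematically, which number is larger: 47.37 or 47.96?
47.96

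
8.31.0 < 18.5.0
True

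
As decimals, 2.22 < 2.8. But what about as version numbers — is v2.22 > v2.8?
True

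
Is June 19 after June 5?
Yes. Day 19 comes after day 5 in June — this is a date comparison, not a decimal one (the decimal 6.19 would be smaller than 6.5).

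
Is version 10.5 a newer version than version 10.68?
No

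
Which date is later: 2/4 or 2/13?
2/13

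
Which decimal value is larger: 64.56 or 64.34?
64.56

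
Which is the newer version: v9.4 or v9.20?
v9.20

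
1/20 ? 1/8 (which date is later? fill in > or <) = >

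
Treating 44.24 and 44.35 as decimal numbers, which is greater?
44.35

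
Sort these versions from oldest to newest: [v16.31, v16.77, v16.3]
[v16.3, v16.31, v16.77]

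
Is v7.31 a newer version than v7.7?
Yes. Version numbers are compared segment by segment as integers, not as decimals: minor version 31 > 7, so v7.31 > v7.7 (even though the decimal 7.31 < 7.7).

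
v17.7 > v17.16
False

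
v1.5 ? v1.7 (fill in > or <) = <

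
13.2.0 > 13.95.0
False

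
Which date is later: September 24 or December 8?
December 8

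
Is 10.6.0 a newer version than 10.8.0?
No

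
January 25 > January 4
True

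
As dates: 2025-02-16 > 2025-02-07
True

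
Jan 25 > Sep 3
False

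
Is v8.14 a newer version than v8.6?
Yes. Version numbers are compared segment by segment as integers, not as decimals: minor version 14 > 6, so v8.14 > v8.6 (even though the decimal 8.14 < 8.6).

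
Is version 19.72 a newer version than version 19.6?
Yes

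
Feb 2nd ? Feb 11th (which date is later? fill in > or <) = <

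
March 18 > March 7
True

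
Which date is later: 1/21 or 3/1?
3/1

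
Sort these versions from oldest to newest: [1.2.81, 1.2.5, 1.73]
[1.2.5, 1.2.81, 1.73]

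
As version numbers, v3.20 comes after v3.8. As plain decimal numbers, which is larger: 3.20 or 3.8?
3.8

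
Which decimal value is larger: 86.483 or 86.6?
86.6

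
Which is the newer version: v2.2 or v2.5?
v2.5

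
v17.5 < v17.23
True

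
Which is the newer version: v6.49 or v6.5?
v6.49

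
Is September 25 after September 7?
Yes. Day 25 comes after day 7 in September — this is a date comparison, not a decimal one (the decimal 9.25 would be smaller than 9.7).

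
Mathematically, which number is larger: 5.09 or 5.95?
5.95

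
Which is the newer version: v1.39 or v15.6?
v15.6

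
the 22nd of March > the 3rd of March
True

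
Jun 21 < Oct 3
True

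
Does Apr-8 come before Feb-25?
No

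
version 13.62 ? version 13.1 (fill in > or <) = >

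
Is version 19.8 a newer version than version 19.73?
No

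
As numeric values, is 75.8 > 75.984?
False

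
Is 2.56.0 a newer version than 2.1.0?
Yes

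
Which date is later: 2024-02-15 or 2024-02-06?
2024-02-15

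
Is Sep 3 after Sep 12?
No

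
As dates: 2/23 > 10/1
False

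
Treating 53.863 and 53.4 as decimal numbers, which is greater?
53.863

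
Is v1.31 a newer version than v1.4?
Yes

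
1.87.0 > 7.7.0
False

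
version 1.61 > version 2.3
False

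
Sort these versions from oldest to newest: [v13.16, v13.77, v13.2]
[v13.2, v13.16, v13.77]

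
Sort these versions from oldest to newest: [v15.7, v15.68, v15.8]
[v15.7, v15.8, v15.68]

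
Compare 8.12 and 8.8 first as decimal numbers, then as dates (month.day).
As decimals: 8.12 < 8.8. As dates: 8/12 is later than 8/8 (day 12 > day 8).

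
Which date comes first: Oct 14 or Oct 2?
Oct 2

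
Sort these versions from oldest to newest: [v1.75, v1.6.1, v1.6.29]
[v1.6.1, v1.6.29, v1.75]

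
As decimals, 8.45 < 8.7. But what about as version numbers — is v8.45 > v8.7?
True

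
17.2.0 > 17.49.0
False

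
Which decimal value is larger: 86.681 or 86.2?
86.681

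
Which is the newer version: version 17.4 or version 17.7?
version 17.7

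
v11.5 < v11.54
True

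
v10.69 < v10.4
False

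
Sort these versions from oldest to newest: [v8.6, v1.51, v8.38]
[v1.51, v8.6, v8.38]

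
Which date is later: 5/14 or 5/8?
5/14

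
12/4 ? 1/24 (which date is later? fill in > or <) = >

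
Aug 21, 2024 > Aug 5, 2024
True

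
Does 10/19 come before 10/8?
No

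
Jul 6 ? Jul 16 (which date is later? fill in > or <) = <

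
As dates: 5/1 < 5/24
True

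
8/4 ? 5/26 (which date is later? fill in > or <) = >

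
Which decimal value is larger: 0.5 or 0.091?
0.5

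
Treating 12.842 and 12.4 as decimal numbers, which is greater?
12.842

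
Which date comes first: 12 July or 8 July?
8 July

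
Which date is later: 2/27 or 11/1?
11/1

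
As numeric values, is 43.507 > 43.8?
False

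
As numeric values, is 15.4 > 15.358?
True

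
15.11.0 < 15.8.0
False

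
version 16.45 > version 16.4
True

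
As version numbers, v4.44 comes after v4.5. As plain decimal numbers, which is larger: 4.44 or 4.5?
4.5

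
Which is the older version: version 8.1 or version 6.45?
version 6.45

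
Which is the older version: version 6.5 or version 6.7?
version 6.5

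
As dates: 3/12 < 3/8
False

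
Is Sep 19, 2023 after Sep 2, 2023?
Yes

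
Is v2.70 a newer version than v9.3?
No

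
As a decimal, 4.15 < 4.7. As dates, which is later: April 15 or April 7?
April 15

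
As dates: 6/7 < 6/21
True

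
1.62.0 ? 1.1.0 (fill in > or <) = >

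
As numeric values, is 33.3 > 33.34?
False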